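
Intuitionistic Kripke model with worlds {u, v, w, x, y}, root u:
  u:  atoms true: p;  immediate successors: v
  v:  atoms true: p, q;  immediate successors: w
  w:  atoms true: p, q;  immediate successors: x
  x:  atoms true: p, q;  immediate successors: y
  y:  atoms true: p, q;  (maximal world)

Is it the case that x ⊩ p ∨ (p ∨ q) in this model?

x ⊩ p ∨ (p ∨ q) via the disjunct p.

Yes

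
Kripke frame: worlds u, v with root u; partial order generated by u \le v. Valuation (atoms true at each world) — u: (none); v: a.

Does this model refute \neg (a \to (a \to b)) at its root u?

No

u \Vdash \neg (a \to (a \to b)): no world accessible from u forces a \to (a \to b).
So the root u forces \neg (a \to (a \to b)); the model is not a countermodel.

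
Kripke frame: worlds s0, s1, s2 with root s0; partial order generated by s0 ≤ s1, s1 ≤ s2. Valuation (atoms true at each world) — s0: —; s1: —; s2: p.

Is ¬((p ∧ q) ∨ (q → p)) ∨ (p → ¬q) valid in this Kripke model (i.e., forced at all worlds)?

s0 ⊩ ¬((p ∧ q) ∨ (q → p)) ∨ (p → ¬q) via the disjunct p → ¬q.
Since the root s0 forces ¬((p ∧ q) ∨ (q → p)) ∨ (p → ¬q) and forcing is persistent (monotone upward), every world forces it.

Yes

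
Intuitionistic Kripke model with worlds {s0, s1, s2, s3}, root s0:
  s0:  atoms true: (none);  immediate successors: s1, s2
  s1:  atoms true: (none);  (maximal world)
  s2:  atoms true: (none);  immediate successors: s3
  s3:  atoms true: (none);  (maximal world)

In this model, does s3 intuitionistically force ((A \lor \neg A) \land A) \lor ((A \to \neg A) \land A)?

s3 \nVdash ((A \lor \neg A) \land A) \lor ((A \to \neg A) \land A): neither disjunct is forced at s3.
s3 \nVdash (A \lor \neg A) \land A since s3 fails A.

No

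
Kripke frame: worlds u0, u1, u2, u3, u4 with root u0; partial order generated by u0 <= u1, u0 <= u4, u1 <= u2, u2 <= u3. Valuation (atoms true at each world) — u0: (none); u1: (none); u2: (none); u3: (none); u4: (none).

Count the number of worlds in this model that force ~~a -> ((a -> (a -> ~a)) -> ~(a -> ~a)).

5

u0: forces it.
u1: forces it.
u2: forces it.
u3: forces it.
u4: forces it.
Worlds forcing the formula: {u0, u1, u2, u3, u4}.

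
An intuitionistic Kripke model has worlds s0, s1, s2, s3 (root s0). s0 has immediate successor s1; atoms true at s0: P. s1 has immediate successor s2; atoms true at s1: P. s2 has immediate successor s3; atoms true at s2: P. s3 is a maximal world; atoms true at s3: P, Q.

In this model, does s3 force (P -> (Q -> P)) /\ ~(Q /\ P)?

s3 ||-/- (P -> (Q -> P)) /\ ~(Q /\ P) since s3 fails ~(Q /\ P).

No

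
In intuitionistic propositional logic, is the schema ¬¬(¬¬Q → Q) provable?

Yes

This is the double negation of double-negation elimination, which is intuitionistically derivable.
By Glivenko's theorem the double negation of any classical propositional tautology is intuitionistically provable; ¬¬Q → Q is classically a tautology.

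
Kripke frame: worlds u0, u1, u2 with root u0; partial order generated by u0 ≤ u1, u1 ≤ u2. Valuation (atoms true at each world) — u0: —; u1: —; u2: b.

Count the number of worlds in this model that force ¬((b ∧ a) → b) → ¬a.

3

u0: forces it.
u1: forces it.
u2: forces it.
Worlds forcing the formula: {u0, u1, u2}.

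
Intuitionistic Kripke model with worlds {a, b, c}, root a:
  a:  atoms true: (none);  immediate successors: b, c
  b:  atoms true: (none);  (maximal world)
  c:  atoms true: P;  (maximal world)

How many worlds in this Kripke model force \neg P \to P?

a: does not force it — a \nVdash \neg P \to P: at the accessible world b, b \Vdash \neg P but b \nVdash P.
b: does not force it.
c: forces it.
Worlds forcing the formula: {c}.

1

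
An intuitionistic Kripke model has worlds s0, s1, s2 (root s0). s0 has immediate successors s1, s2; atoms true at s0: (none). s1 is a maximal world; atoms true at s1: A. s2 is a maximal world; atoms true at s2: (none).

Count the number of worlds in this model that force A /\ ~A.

0

s0: does not force it — s0 ||-/- A /\ ~A since s0 fails A.
s1: does not force it.
s2: does not force it.
Worlds forcing the formula: { }.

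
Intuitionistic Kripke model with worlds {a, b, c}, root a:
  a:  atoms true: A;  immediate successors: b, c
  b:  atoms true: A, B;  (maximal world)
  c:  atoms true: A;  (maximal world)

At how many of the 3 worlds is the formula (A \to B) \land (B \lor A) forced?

1

a: does not force it — a \nVdash (A \to B) \land (B \lor A) since a fails A \to B.
b: forces it.
c: does not force it — c \nVdash (A \to B) \land (B \lor A) since c fails A \to B.
Worlds forcing the formula: {b}.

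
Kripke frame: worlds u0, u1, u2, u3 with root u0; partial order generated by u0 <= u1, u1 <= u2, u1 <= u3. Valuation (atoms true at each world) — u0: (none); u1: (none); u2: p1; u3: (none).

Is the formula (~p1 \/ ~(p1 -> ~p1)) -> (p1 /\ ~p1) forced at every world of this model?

No

Not every world: u0 ||-/- (~p1 \/ ~(p1 -> ~p1)) -> (p1 /\ ~p1).
u0 ||-/- (~p1 \/ ~(p1 -> ~p1)) -> (p1 /\ ~p1): at the accessible world u2, u2 ||- ~p1 \/ ~(p1 -> ~p1) but u2 ||-/- p1 /\ ~p1.
u2 ||-/- p1 /\ ~p1 since u2 fails ~p1.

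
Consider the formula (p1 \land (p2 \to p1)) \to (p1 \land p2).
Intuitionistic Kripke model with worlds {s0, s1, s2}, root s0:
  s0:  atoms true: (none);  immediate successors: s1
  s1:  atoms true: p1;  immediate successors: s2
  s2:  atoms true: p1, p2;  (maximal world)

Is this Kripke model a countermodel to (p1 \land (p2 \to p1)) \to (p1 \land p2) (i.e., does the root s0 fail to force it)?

Yes

s0 \nVdash (p1 \land (p2 \to p1)) \to (p1 \land p2): at the accessible world s1, s1 \Vdash p1 \land (p2 \to p1) but s1 \nVdash p1 \land p2.
s1 \nVdash p1 \land p2 since s1 fails p2.
So the root s0 does not force (p1 \land (p2 \to p1)) \to (p1 \land p2); the model is a countermodel.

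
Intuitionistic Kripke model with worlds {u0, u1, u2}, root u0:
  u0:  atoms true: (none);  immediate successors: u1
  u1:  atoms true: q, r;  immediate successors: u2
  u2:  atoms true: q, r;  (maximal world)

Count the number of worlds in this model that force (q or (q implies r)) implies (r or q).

2

u0: does not force it — u0 does not force (q or (q implies r)) implies (r or q): already at u0 itself, u0 forces q or (q implies r) but u0 does not force r or q.
u1: forces it.
u2: forces it.
Worlds forcing the formula: {u1, u2}.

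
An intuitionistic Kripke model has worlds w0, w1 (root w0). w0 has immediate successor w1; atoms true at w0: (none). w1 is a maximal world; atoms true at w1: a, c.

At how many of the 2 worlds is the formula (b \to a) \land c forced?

1

w0: does not force it — w0 \nVdash (b \to a) \land c since w0 fails c.
w1: forces it.
Worlds forcing the formula: {w1}.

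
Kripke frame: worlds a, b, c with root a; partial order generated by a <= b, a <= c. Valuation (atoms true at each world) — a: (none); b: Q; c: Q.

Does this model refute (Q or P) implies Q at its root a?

No

a forces (Q or P) implies Q: every world accessible from a that forces Q or P (namely b, c) also forces Q.
So the root a forces (Q or P) implies Q; the model is not a countermodel.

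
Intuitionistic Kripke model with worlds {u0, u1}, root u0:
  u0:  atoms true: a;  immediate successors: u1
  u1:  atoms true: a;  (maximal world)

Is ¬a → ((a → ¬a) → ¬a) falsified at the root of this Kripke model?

u0 ⊩ ¬a → ((a → ¬a) → ¬a) vacuously: no world accessible from u0 forces the antecedent ¬a.
So the root u0 forces ¬a → ((a → ¬a) → ¬a); the model is not a countermodel.

No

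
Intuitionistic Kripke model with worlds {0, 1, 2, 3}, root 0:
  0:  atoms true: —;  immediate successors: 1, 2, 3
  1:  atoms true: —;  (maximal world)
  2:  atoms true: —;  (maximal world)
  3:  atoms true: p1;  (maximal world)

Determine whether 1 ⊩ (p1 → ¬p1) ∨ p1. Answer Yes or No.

Yes

1 ⊩ (p1 → ¬p1) ∨ p1 via the disjunct p1 → ¬p1.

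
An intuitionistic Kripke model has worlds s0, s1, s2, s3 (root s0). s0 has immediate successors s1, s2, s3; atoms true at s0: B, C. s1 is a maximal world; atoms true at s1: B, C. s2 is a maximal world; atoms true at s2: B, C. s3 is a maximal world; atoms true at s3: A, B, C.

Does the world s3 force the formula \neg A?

No

s3 \nVdash \neg A since s3 is accessible from s3 and s3 \Vdash A.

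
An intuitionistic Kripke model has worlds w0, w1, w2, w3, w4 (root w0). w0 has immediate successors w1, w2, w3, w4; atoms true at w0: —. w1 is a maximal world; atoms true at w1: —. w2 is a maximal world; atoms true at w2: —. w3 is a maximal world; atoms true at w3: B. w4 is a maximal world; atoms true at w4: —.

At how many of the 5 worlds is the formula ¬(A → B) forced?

w0: does not force it — w0 ⊮ ¬(A → B) since w0 is accessible from w0 and w0 ⊩ A → B.
w1: does not force it — w1 ⊮ ¬(A → B) since w1 is accessible from w1 and w1 ⊩ A → B.
w2: does not force it.
w3: does not force it.
w4: does not force it.
Worlds forcing the formula: { }.

0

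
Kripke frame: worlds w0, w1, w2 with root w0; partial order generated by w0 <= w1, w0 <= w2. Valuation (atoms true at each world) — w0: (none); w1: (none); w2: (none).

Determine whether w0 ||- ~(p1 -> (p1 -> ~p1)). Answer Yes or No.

No

w0 ||-/- ~(p1 -> (p1 -> ~p1)) since w0 is accessible from w0 and w0 ||- p1 -> (p1 -> ~p1).
w0 ||- p1 -> (p1 -> ~p1) vacuously: no world accessible from w0 forces the antecedent p1.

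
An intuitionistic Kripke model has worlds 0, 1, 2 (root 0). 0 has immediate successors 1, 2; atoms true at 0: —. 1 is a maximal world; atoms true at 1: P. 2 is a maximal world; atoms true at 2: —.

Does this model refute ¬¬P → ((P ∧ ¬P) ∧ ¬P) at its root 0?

Yes

0 ⊮ ¬¬P → ((P ∧ ¬P) ∧ ¬P): at the accessible world 1, 1 ⊩ ¬¬P but 1 ⊮ (P ∧ ¬P) ∧ ¬P.
1 ⊮ (P ∧ ¬P) ∧ ¬P since 1 fails P ∧ ¬P.
So the root 0 does not force ¬¬P → ((P ∧ ¬P) ∧ ¬P); the model is a countermodel.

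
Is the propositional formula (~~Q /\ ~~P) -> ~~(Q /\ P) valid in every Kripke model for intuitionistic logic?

This is the distribution of double negation over conjunction, which is intuitionistically derivable.
Assume ~~Q, ~~P, and ~(Q /\ P). From Q we'd get ~P (since Q /\ P is refuted), contradicting ~~P; so ~Q, contradicting ~~Q.

Yes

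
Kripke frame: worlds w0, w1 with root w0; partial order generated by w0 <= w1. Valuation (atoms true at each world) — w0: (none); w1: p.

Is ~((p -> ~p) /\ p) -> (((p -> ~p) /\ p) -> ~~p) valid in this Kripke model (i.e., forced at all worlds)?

w0 ||- ~((p -> ~p) /\ p) -> (((p -> ~p) /\ p) -> ~~p): every world accessible from w0 that forces ~((p -> ~p) /\ p) (namely w0, w1) also forces ((p -> ~p) /\ p) -> ~~p.
Since the root w0 forces ~((p -> ~p) /\ p) -> (((p -> ~p) /\ p) -> ~~p) and forcing is persistent (monotone upward), every world forces it.

Yes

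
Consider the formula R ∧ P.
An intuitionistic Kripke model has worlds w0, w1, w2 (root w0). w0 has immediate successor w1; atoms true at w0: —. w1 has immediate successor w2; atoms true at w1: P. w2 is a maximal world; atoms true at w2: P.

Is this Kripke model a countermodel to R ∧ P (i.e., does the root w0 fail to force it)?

w0 ⊮ R ∧ P since w0 fails R.
So the root w0 does not force R ∧ P; the model is a countermodel.

Yes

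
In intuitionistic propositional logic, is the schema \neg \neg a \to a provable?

This is double-negation elimination, which is not intuitionistically valid.
A Kripke countermodel: worlds u0, u1; order generated by u0 \le u1; atoms true at each world — u0:{}; u1:{a}.
u0 \nVdash \neg \neg a \to a: already at u0 itself, u0 \Vdash \neg \neg a but u0 \nVdash a.
u0 lacks atom a, so u0 \nVdash a.
So the root u0 does not force the formula.

No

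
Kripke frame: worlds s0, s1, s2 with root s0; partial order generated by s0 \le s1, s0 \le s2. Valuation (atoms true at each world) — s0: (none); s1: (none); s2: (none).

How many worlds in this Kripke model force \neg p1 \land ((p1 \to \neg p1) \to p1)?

0

s0: does not force it — s0 \nVdash \neg p1 \land ((p1 \to \neg p1) \to p1) since s0 fails (p1 \to \neg p1) \to p1.
s1: does not force it — s1 \nVdash \neg p1 \land ((p1 \to \neg p1) \to p1) since s1 fails (p1 \to \neg p1) \to p1.
s2: does not force it.
Worlds forcing the formula: { }.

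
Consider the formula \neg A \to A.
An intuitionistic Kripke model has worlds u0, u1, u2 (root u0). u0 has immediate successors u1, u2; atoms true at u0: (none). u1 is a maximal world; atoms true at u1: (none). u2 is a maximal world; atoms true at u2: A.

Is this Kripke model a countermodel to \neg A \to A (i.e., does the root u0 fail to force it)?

Yes

u0 \nVdash \neg A \to A: at the accessible world u1, u1 \Vdash \neg A but u1 \nVdash A.
u1 lacks atom A, so u1 \nVdash A.
So the root u0 does not force \neg A \to A; the model is a countermodel.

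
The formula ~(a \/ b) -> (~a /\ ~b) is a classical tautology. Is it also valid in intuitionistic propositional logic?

This is a constructively valid De Morgan direction (negated disjunction to conjunction of negations), which is intuitionistically derivable.
From ~(a \/ b): if a held then a \/ b would, contradiction — so ~a; similarly ~b.

Yes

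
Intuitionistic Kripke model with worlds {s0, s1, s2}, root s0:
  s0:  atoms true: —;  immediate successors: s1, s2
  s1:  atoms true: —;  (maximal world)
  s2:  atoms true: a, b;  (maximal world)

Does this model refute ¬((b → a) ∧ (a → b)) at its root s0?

s0 ⊮ ¬((b → a) ∧ (a → b)) since s0 is accessible from s0 and s0 ⊩ (b → a) ∧ (a → b).
s0 ⊩ (b → a) ∧ (a → b) since s0 forces both conjuncts.
So the root s0 does not force ¬((b → a) ∧ (a → b)); the model is a countermodel.

Yes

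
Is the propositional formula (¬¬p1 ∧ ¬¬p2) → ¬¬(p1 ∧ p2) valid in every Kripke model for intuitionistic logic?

Yes

This is the distribution of double negation over conjunction, which is intuitionistically derivable.
Assume ¬¬p1, ¬¬p2, and ¬(p1 ∧ p2). From p1 we'd get ¬p2 (since p1 ∧ p2 is refuted), contradicting ¬¬p2; so ¬p1, contradicting ¬¬p1.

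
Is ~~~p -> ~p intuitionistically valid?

Yes

This is triple-negation reduction, which is intuitionistically derivable.
Assume ~~~p and suppose p. Then ~~p (double-negation introduction), contradicting ~~~p. So ~p.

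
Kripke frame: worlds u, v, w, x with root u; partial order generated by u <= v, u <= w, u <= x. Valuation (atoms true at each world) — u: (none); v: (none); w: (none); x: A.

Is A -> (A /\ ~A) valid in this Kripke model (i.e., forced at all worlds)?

Not every world: u ||-/- A -> (A /\ ~A).
u ||-/- A -> (A /\ ~A): at the accessible world x, x ||- A but x ||-/- A /\ ~A.
x ||-/- A /\ ~A since x fails ~A.

No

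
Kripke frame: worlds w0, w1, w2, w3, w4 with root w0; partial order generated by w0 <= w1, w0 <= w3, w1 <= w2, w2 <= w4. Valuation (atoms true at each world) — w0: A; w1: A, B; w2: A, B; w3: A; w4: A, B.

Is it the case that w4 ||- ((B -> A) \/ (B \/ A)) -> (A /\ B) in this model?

Yes

w4 ||- ((B -> A) \/ (B \/ A)) -> (A /\ B): every world accessible from w4 that forces (B -> A) \/ (B \/ A) (namely w4) also forces A /\ B.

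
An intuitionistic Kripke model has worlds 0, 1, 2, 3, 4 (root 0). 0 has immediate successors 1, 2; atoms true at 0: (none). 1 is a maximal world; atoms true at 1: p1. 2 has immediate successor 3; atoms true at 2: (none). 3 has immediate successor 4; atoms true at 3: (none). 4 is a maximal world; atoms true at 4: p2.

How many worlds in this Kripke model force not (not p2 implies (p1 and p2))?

1

0: does not force it — 0 does not force not (not p2 implies (p1 and p2)) since 2 is accessible from 0 and 2 forces not p2 implies (p1 and p2).
1: forces it.
2: does not force it — 2 does not force not (not p2 implies (p1 and p2)) since 2 is accessible from 2 and 2 forces not p2 implies (p1 and p2).
3: does not force it — 3 does not force not (not p2 implies (p1 and p2)) since 3 is accessible from 3 and 3 forces not p2 implies (p1 and p2).
4: does not force it.
Worlds forcing the formula: {1}.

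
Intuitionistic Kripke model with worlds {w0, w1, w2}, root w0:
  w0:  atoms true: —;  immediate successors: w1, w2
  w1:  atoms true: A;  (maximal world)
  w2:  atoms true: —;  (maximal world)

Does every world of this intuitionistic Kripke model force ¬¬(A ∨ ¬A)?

w0 ⊩ ¬¬(A ∨ ¬A): no world accessible from w0 forces ¬(A ∨ ¬A).
Since the root w0 forces ¬¬(A ∨ ¬A) and forcing is persistent (monotone upward), every world forces it.

Yes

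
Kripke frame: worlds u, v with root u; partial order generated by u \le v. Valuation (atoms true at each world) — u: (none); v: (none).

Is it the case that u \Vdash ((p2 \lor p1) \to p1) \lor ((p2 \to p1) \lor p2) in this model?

Yes

u \Vdash ((p2 \lor p1) \to p1) \lor ((p2 \to p1) \lor p2) via the disjunct (p2 \lor p1) \to p1.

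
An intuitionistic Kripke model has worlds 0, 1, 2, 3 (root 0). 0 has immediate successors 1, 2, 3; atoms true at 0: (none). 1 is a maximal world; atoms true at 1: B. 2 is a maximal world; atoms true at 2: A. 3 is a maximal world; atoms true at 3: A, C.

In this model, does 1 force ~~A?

1 ||-/- ~~A since 1 is accessible from 1 and 1 ||- ~A.
1 ||- ~A: no world accessible from 1 forces A.

No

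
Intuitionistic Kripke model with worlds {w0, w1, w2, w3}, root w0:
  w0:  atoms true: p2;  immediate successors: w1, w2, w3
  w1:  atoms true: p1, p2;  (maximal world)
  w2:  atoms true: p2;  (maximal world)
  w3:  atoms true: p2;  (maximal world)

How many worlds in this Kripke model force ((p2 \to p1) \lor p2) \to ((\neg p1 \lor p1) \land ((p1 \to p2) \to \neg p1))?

2

w0: does not force it — w0 \nVdash ((p2 \to p1) \lor p2) \to ((\neg p1 \lor p1) \land ((p1 \to p2) \to \neg p1)): already at w0 itself, w0 \Vdash (p2 \to p1) \lor p2 but w0 \nVdash (\neg p1 \lor p1) \land ((p1 \to p2) \to \neg p1).
w1: does not force it — w1 \nVdash ((p2 \to p1) \lor p2) \to ((\neg p1 \lor p1) \land ((p1 \to p2) \to \neg p1)): already at w1 itself, w1 \Vdash (p2 \to p1) \lor p2 but w1 \nVdash (\neg p1 \lor p1) \land ((p1 \to p2) \to \neg p1).
w2: forces it.
w3: forces it.
Worlds forcing the formula: {w2, w3}.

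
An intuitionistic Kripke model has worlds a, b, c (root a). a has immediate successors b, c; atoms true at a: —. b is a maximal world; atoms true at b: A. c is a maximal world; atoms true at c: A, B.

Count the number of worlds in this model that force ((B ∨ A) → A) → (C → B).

a: forces it.
b: forces it.
c: forces it.
Worlds forcing the formula: {a, b, c}.

3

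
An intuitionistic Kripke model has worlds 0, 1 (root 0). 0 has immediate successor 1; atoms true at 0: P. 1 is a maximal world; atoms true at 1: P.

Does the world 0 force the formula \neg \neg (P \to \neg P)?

0 \nVdash \neg \neg (P \to \neg P) since 0 is accessible from 0 and 0 \Vdash \neg (P \to \neg P).
0 \Vdash \neg (P \to \neg P): no world accessible from 0 forces P \to \neg P.

No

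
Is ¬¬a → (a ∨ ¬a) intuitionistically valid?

This is a variant of double-negation elimination (deriving excluded middle from double negation), which is not intuitionistically valid.
A Kripke countermodel: worlds s0, s1; order generated by s0 ≤ s1; atoms true at each world — s0:{}; s1:{a}.
s0 ⊮ ¬¬a → (a ∨ ¬a): already at s0 itself, s0 ⊩ ¬¬a but s0 ⊮ a ∨ ¬a.
s0 ⊮ a ∨ ¬a: neither disjunct is forced at s0.
s0 lacks atom a, so s0 ⊮ a.
So the root s0 does not force the formula.

No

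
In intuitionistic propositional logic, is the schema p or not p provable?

This is the law of excluded middle, which is not intuitionistically valid.
A Kripke countermodel: worlds w0, w1; order generated by w0 <= w1; atoms true at each world — w0:{}; w1:{p}.
w0 does not force p or not p: neither disjunct is forced at w0.
w0 lacks atom p, so w0 does not force p.
So the root w0 does not force the formula.

No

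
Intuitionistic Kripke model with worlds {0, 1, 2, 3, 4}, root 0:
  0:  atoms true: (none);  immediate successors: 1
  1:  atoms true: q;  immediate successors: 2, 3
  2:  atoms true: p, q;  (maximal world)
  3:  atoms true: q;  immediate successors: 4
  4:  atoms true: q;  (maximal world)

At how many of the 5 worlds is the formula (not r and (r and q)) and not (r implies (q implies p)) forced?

0

0: does not force it — 0 does not force (not r and (r and q)) and not (r implies (q implies p)) since 0 fails not r and (r and q).
1: does not force it.
2: does not force it.
3: does not force it.
4: does not force it.
Worlds forcing the formula: { }.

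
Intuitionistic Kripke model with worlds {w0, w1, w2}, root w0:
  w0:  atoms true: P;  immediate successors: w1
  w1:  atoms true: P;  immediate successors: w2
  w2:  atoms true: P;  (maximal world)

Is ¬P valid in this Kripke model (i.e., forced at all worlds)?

Not every world: w0 ⊮ ¬P.
w0 ⊮ ¬P since w0 is accessible from w0 and w0 ⊩ P.

No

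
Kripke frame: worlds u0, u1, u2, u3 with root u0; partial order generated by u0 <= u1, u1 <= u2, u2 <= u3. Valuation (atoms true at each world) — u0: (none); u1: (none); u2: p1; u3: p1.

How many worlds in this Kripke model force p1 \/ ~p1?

2

u0: does not force it — u0 ||-/- p1 \/ ~p1: neither disjunct is forced at u0.
u1: does not force it.
u2: forces it.
u3: forces it.
Worlds forcing the formula: {u2, u3}.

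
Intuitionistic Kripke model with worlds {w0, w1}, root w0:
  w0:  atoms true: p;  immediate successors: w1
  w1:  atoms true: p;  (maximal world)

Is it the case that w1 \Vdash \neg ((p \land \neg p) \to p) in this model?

No

w1 \nVdash \neg ((p \land \neg p) \to p) since w1 is accessible from w1 and w1 \Vdash (p \land \neg p) \to p.
w1 \Vdash (p \land \neg p) \to p vacuously: no world accessible from w1 forces the antecedent p \land \neg p.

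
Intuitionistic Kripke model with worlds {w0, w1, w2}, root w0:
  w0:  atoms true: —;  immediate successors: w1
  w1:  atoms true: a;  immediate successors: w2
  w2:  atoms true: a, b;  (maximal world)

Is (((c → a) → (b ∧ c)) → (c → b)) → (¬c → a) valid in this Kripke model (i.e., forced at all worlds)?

No

Not every world: w0 ⊮ (((c → a) → (b ∧ c)) → (c → b)) → (¬c → a).
w0 ⊮ (((c → a) → (b ∧ c)) → (c → b)) → (¬c → a): already at w0 itself, w0 ⊩ ((c → a) → (b ∧ c)) → (c → b) but w0 ⊮ ¬c → a.
w0 ⊮ ¬c → a: already at w0 itself, w0 ⊩ ¬c but w0 ⊮ a.
w0 lacks atom a, so w0 ⊮ a.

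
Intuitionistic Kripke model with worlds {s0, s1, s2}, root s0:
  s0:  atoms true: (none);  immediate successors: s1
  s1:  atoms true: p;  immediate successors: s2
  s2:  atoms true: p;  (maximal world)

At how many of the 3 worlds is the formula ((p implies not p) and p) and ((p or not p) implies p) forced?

s0: does not force it — s0 does not force ((p implies not p) and p) and ((p or not p) implies p) since s0 fails (p implies not p) and p.
s1: does not force it — s1 does not force ((p implies not p) and p) and ((p or not p) implies p) since s1 fails (p implies not p) and p.
s2: does not force it — s2 does not force ((p implies not p) and p) and ((p or not p) implies p) since s2 fails (p implies not p) and p.
Worlds forcing the formula: { }.

0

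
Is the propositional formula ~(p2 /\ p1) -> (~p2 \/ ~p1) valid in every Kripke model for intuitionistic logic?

This is the constructively invalid direction of De Morgan's law for conjunction, which is not intuitionistically valid.
A Kripke countermodel: worlds w0, w1, w2; order generated by w0 <= w1, w0 <= w2; atoms true at each world — w0:{}; w1:{p2}; w2:{p1}.
w0 ||-/- ~(p2 /\ p1) -> (~p2 \/ ~p1): already at w0 itself, w0 ||- ~(p2 /\ p1) but w0 ||-/- ~p2 \/ ~p1.
w0 ||-/- ~p2 \/ ~p1: neither disjunct is forced at w0.
w0 ||-/- ~p2 since w1 is accessible from w0 and w1 ||- p2.
So the root w0 does not force the formula.

No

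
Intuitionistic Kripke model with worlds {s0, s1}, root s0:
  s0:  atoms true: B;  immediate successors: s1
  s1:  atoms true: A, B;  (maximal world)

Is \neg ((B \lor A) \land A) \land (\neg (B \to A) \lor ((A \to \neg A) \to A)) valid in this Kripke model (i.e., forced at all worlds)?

No

Not every world: s0 \nVdash \neg ((B \lor A) \land A) \land (\neg (B \to A) \lor ((A \to \neg A) \to A)).
s0 \nVdash \neg ((B \lor A) \land A) \land (\neg (B \to A) \lor ((A \to \neg A) \to A)) since s0 fails \neg ((B \lor A) \land A).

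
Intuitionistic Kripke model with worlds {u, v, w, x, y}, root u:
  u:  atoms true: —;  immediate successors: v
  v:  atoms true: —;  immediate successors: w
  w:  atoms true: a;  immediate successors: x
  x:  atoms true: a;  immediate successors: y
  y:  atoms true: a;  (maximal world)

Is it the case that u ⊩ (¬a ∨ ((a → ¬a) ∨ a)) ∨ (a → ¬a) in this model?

No

u ⊮ (¬a ∨ ((a → ¬a) ∨ a)) ∨ (a → ¬a): neither disjunct is forced at u.
u ⊮ ¬a ∨ ((a → ¬a) ∨ a): neither disjunct is forced at u.
u ⊮ ¬a since w is accessible from u and w ⊩ a.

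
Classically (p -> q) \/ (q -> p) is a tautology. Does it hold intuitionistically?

No

This is the Gödel–Dummett linearity axiom, which is not intuitionistically valid.
A Kripke countermodel: worlds 0, 1, 2; order generated by 0 <= 1, 0 <= 2; atoms true at each world — 0:{}; 1:{p}; 2:{q}.
0 ||-/- (p -> q) \/ (q -> p): neither disjunct is forced at 0.
0 ||-/- p -> q: at the accessible world 1, 1 ||- p but 1 ||-/- q.
1 lacks atom q, so 1 ||-/- q.
So the root 0 does not force the formula.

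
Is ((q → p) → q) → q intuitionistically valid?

No

This is Peirce's law, which is not intuitionistically valid.
A Kripke countermodel: worlds w0, w1; order generated by w0 ≤ w1; atoms true at each world — w0:{}; w1:{q}.
w0 ⊮ ((q → p) → q) → q: already at w0 itself, w0 ⊩ (q → p) → q but w0 ⊮ q.
w0 lacks atom q, so w0 ⊮ q.
So the root w0 does not force the formula.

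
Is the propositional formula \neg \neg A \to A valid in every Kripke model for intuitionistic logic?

This is double-negation elimination, which is not intuitionistically valid.
A Kripke countermodel: worlds w0, w1; order generated by w0 \le w1; atoms true at each world — w0:{}; w1:{A}.
w0 \nVdash \neg \neg A \to A: already at w0 itself, w0 \Vdash \neg \neg A but w0 \nVdash A.
w0 lacks atom A, so w0 \nVdash A.
So the root w0 does not force the formula.

No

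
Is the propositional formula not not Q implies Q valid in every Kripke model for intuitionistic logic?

This is double-negation elimination, which is not intuitionistically valid.
A Kripke countermodel: worlds a, b; order generated by a <= b; atoms true at each world — a:{}; b:{Q}.
a does not force not not Q implies Q: already at a itself, a forces not not Q but a does not force Q.
a lacks atom Q, so a does not force Q.
So the root a does not force the formula.

No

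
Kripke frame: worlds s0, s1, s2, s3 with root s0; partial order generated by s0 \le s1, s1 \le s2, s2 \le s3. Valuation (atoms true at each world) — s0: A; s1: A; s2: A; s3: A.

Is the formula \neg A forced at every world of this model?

Not every world: s0 \nVdash \neg A.
s0 \nVdash \neg A since s0 is accessible from s0 and s0 \Vdash A.

No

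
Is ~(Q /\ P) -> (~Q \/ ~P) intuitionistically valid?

This is the constructively invalid direction of De Morgan's law for conjunction, which is not intuitionistically valid.
A Kripke countermodel: worlds 0, 1, 2; order generated by 0 <= 1, 0 <= 2; atoms true at each world — 0:{}; 1:{Q}; 2:{P}.
0 ||-/- ~(Q /\ P) -> (~Q \/ ~P): already at 0 itself, 0 ||- ~(Q /\ P) but 0 ||-/- ~Q \/ ~P.
0 ||-/- ~Q \/ ~P: neither disjunct is forced at 0.
0 ||-/- ~Q since 1 is accessible from 0 and 1 ||- Q.
So the root 0 does not force the formula.

No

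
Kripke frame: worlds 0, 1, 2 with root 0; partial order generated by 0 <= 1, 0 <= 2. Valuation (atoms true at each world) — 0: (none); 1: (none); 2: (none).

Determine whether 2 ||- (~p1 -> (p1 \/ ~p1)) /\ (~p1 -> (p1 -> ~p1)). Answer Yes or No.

Yes

2 ||- (~p1 -> (p1 \/ ~p1)) /\ (~p1 -> (p1 -> ~p1)) since 2 forces both conjuncts.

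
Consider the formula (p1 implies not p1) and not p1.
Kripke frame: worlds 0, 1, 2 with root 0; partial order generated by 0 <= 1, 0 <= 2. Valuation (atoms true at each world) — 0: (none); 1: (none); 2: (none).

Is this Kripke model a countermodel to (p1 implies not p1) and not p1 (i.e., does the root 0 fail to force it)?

0 forces (p1 implies not p1) and not p1 since 0 forces both conjuncts.
So the root 0 forces (p1 implies not p1) and not p1; the model is not a countermodel.

No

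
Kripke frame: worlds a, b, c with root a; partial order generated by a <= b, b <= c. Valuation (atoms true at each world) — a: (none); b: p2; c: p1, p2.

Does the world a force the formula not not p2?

Yes

a forces not not p2: no world accessible from a forces not p2.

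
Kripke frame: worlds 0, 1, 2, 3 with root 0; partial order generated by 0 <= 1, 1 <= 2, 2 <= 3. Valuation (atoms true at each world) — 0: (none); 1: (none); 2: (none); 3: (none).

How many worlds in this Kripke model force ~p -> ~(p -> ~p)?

0: does not force it — 0 ||-/- ~p -> ~(p -> ~p): already at 0 itself, 0 ||- ~p but 0 ||-/- ~(p -> ~p).
1: does not force it — 1 ||-/- ~p -> ~(p -> ~p): already at 1 itself, 1 ||- ~p but 1 ||-/- ~(p -> ~p).
2: does not force it — 2 ||-/- ~p -> ~(p -> ~p): already at 2 itself, 2 ||- ~p but 2 ||-/- ~(p -> ~p).
3: does not force it.
Worlds forcing the formula: { }.

0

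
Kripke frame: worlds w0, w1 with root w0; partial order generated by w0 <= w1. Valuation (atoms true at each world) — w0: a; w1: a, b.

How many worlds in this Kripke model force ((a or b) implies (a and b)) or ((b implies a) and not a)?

1

w0: does not force it — w0 does not force ((a or b) implies (a and b)) or ((b implies a) and not a): neither disjunct is forced at w0.
w1: forces it.
Worlds forcing the formula: {w1}.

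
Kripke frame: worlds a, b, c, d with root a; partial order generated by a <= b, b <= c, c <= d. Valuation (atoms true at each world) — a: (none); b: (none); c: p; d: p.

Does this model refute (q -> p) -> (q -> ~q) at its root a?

a ||- (q -> p) -> (q -> ~q): every world accessible from a that forces q -> p (namely a, b, c, d) also forces q -> ~q.
So the root a forces (q -> p) -> (q -> ~q); the model is not a countermodel.

No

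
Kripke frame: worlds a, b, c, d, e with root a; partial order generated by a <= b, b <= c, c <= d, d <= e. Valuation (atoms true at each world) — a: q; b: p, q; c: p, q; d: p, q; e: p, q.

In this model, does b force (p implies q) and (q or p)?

b forces (p implies q) and (q or p) since b forces both conjuncts.

Yes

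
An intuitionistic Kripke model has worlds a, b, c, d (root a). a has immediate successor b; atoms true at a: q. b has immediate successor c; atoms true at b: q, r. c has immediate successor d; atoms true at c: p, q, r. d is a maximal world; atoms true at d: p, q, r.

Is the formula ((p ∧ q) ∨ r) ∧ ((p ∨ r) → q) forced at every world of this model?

No

Not every world: a ⊮ ((p ∧ q) ∨ r) ∧ ((p ∨ r) → q).
a ⊮ ((p ∧ q) ∨ r) ∧ ((p ∨ r) → q) since a fails (p ∧ q) ∨ r.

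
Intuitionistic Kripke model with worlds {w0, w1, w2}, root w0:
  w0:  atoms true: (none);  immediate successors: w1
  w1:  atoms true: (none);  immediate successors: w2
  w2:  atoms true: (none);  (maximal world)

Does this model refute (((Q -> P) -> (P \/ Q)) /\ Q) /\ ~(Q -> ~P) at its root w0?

w0 ||-/- (((Q -> P) -> (P \/ Q)) /\ Q) /\ ~(Q -> ~P) since w0 fails ((Q -> P) -> (P \/ Q)) /\ Q.
So the root w0 does not force (((Q -> P) -> (P \/ Q)) /\ Q) /\ ~(Q -> ~P); the model is a countermodel.

Yes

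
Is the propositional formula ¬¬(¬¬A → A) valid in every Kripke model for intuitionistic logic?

Yes

This is the double negation of double-negation elimination, which is intuitionistically derivable.
By Glivenko's theorem the double negation of any classical propositional tautology is intuitionistically provable; ¬¬A → A is classically a tautology.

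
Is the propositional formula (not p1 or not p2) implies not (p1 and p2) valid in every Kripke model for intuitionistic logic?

This is a constructively valid De Morgan direction (disjunction of negations to negated conjunction), which is intuitionistically derivable.
If not p1 holds at a world then no accessible world forces p1, hence none forces p1 and p2; likewise for not p2.

Yes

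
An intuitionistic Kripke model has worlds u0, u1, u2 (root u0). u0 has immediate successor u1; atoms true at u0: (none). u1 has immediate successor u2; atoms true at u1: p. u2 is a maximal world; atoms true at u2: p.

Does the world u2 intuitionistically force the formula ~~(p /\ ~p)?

No

u2 ||-/- ~~(p /\ ~p) since u2 is accessible from u2 and u2 ||- ~(p /\ ~p).
u2 ||- ~(p /\ ~p): no world accessible from u2 forces p /\ ~p.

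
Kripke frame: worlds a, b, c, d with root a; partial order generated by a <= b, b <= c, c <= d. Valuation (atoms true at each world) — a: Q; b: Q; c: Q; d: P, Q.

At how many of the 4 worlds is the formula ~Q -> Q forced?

4

a: forces it.
b: forces it.
c: forces it.
d: forces it.
Worlds forcing the formula: {a, b, c, d}.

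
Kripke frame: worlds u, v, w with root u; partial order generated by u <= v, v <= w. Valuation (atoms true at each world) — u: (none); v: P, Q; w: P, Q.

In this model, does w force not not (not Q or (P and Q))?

Yes

w forces not not (not Q or (P and Q)): no world accessible from w forces not (not Q or (P and Q)).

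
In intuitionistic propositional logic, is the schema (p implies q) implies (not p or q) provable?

This is the material-implication-as-disjunction principle, which is not intuitionistically valid.
A Kripke countermodel: worlds u, v; order generated by u <= v; atoms true at each world — u:{}; v:{p,q}.
u does not force (p implies q) implies (not p or q): already at u itself, u forces p implies q but u does not force not p or q.
u does not force not p or q: neither disjunct is forced at u.
u does not force not p since v is accessible from u and v forces p.
So the root u does not force the formula.

No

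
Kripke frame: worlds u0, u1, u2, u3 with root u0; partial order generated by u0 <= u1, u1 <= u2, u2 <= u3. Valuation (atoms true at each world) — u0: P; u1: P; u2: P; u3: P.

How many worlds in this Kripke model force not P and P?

0

u0: does not force it — u0 does not force not P and P since u0 fails not P.
u1: does not force it — u1 does not force not P and P since u1 fails not P.
u2: does not force it.
u3: does not force it.
Worlds forcing the formula: { }.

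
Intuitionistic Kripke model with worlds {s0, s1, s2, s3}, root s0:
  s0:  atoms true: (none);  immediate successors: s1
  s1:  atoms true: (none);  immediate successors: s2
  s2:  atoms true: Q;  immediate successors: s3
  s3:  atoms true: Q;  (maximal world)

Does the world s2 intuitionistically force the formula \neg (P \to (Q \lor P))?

No

s2 \nVdash \neg (P \to (Q \lor P)) since s2 is accessible from s2 and s2 \Vdash P \to (Q \lor P).
s2 \Vdash P \to (Q \lor P) vacuously: no world accessible from s2 forces the antecedent P.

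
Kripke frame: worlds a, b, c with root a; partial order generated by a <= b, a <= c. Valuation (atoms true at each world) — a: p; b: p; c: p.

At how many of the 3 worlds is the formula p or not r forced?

a: forces it.
b: forces it.
c: forces it.
Worlds forcing the formula: {a, b, c}.

3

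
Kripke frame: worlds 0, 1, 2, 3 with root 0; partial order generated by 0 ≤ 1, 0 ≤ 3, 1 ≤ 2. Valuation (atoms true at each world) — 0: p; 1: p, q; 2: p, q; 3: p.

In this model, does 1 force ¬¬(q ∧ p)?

Yes

1 ⊩ ¬¬(q ∧ p): no world accessible from 1 forces ¬(q ∧ p).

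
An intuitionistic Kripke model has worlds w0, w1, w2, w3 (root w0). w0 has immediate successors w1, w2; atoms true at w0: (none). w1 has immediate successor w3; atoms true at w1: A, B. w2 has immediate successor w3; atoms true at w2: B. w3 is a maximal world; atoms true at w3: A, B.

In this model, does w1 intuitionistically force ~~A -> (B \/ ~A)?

w1 ||- ~~A -> (B \/ ~A): every world accessible from w1 that forces ~~A (namely w1, w3) also forces B \/ ~A.

Yes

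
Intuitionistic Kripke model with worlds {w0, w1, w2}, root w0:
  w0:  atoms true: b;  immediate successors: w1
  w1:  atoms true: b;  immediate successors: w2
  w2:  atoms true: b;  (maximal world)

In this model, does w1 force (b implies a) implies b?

w1 forces (b implies a) implies b vacuously: no world accessible from w1 forces the antecedent b implies a.

Yes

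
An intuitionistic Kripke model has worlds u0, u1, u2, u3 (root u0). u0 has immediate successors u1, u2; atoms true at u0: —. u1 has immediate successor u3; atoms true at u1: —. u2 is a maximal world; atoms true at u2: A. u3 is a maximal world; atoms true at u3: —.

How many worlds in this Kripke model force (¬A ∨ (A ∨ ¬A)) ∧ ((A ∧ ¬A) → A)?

3

u0: does not force it — u0 ⊮ (¬A ∨ (A ∨ ¬A)) ∧ ((A ∧ ¬A) → A) since u0 fails ¬A ∨ (A ∨ ¬A).
u1: forces it.
u2: forces it.
u3: forces it.
Worlds forcing the formula: {u1, u2, u3}.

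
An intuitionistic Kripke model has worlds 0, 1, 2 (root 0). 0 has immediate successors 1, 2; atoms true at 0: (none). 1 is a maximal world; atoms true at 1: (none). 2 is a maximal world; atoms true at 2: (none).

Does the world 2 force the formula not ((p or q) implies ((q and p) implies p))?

No

2 does not force not ((p or q) implies ((q and p) implies p)) since 2 is accessible from 2 and 2 forces (p or q) implies ((q and p) implies p).
2 forces (p or q) implies ((q and p) implies p) vacuously: no world accessible from 2 forces the antecedent p or q.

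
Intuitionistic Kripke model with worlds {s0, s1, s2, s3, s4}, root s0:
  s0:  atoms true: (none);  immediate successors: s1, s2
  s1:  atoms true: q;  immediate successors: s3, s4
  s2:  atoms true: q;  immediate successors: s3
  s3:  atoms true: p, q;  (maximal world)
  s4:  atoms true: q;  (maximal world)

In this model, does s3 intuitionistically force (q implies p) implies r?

No

s3 does not force (q implies p) implies r: already at s3 itself, s3 forces q implies p but s3 does not force r.
s3 lacks atom r, so s3 does not force r.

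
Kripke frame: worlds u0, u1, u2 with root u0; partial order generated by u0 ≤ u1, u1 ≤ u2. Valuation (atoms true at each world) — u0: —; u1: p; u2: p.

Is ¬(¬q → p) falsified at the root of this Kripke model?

Yes

u0 ⊮ ¬(¬q → p) since u1 is accessible from u0 and u1 ⊩ ¬q → p.
u1 ⊩ ¬q → p: every world accessible from u1 that forces ¬q (namely u1, u2) also forces p.
So the root u0 does not force ¬(¬q → p); the model is a countermodel.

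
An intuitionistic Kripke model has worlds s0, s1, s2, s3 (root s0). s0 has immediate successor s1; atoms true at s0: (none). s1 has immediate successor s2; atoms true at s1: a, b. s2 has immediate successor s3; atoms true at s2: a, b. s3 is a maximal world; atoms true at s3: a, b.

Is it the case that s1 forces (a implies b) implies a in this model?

s1 forces (a implies b) implies a: every world accessible from s1 that forces a implies b (namely s1, s2, s3) also forces a.

Yes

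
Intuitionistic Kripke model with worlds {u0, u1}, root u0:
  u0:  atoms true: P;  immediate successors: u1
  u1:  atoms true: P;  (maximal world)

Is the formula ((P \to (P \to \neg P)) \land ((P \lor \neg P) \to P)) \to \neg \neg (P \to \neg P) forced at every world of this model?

u0 \Vdash ((P \to (P \to \neg P)) \land ((P \lor \neg P) \to P)) \to \neg \neg (P \to \neg P) vacuously: no world accessible from u0 forces the antecedent (P \to (P \to \neg P)) \land ((P \lor \neg P) \to P).
Since the root u0 forces ((P \to (P \to \neg P)) \land ((P \lor \neg P) \to P)) \to \neg \neg (P \to \neg P) and forcing is persistent (monotone upward), every world forces it.

Yes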